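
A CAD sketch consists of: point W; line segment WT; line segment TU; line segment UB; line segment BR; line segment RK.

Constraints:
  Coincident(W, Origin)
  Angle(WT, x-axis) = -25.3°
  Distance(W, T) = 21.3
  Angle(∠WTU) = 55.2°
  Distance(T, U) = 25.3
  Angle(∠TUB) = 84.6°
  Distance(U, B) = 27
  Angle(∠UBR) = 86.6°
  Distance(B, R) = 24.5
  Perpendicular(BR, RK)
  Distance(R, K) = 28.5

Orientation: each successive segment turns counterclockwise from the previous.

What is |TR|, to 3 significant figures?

23.2

W is at the origin; WT runs at -25.3° with length 21.3, so T = (19.3, -9.10). ∠WTU = 55.2° gives TU at 99.5° from the x-axis; with |TU| = 25.3, U = (15.1, 15.9). ∠TUB = 84.6° gives UB at -165° from the x-axis; with |UB| = 27.0, B = (-11.0, 8.91). ∠UBR = 86.6° gives BR at -71.7° from the x-axis; with |BR| = 24.5, R = (-3.32, -14.4). Then |TR| = |R − T| = 23.2.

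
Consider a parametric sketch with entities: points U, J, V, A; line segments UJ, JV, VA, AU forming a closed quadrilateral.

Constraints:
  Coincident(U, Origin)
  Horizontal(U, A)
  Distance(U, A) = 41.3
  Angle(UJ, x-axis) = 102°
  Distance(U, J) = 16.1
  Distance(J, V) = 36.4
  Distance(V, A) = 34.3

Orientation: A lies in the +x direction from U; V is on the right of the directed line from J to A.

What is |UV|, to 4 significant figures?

20.97

Checks: |JV| = 36.40 ✓; |VA| = 34.30 ✓.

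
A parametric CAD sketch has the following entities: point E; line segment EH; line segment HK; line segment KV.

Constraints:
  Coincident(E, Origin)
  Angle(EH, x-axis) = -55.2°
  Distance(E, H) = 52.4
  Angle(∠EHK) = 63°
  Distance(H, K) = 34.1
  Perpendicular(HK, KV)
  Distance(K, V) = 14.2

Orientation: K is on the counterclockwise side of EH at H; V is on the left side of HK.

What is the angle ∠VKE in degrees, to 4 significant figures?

12.45°

E is at the origin; EH runs at -55.2° with length 52.4, so H = 52.4·(cos -55.2°, sin -55.2°) = (29.91, -43.03). ∠EHK = 63.0°, so HK runs at -55.2° + (180° − 63.0°) = 61.80° from the x-axis; with |HK| = 34.1, K = H + 34.1·(cos 61.80°, sin 61.80°) = (46.02, -12.98). HK is perpendicular to KV; with |KV| = 14.2 on the left of HK, V = K + 14.2·(-0.8813, 0.4726) = (33.50, -6.266). Then cos ∠VKE = KV·KE / (|KV||KE|), giving 12.45°.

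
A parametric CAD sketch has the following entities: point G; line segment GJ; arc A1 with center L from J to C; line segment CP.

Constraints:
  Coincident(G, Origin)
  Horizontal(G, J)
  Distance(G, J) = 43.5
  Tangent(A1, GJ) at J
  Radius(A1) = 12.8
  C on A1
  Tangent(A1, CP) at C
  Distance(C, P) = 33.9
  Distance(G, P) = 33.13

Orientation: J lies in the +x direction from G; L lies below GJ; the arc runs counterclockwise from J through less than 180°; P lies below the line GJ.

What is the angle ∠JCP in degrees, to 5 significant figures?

154.72°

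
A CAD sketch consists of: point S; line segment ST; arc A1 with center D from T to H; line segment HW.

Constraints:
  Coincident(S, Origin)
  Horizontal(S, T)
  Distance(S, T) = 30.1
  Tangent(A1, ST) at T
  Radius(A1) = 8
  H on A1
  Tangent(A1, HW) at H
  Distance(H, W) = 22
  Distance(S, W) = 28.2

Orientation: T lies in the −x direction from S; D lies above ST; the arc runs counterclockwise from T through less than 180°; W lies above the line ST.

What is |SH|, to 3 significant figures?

23.3

S is at the origin; ST is horizontal with |ST| = 30.1 and T on the −x side, so T = (-30.1, 0.00). Tangency of A1 to ST means the radius DT is perpendicular to ST, so D = T + (0, 8) = (-30.1, 8.00). Since DH ⟂ HW (tangency), |DW| = √(8.0² + 22.0²) = 23.4 regardless of where H sits on A1. So W lies on both circle(S, 28.2) and circle(D, 23.4); the above-ST intersection is W = (-13.7, 24.7). H is the foot of the tangent from W: H = (-22.8, 4.67).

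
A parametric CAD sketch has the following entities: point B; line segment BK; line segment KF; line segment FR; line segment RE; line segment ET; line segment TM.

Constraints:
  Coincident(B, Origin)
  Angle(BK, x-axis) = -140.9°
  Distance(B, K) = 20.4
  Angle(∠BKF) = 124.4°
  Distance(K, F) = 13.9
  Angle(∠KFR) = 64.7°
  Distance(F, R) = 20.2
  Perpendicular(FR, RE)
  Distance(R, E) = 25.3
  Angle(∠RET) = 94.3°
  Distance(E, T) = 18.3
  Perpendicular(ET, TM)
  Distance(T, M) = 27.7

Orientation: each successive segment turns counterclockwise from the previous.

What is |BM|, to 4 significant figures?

31.10

∠RET = 94.3° gives ET at -154.3° from the x-axis; with |ET| = 18.3, T = (-26.34, -2.645). ET ⟂ TM, so TM runs at -64.30°; with |TM| = 27.7, M = (-14.33, -27.60). Then |BM| = |M − B| = 31.10.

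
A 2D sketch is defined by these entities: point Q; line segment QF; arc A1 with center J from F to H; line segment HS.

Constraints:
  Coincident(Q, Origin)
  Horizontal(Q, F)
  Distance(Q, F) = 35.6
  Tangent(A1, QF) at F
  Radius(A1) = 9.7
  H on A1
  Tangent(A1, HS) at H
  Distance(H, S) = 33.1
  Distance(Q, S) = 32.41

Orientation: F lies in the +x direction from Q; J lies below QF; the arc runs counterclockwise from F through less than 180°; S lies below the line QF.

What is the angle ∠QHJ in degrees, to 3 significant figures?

153°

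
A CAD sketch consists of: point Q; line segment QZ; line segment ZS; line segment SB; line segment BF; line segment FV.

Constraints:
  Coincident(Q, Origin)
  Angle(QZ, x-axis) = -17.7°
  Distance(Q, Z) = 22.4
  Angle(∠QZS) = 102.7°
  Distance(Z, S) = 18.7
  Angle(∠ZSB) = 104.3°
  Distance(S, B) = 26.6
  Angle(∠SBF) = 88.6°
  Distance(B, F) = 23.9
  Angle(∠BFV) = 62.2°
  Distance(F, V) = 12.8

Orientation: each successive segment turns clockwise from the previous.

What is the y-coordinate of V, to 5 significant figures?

-10.422

∠SBF = 88.6° gives BF at 97.900° from the x-axis; with |BF| = 23.9, F = (-9.8255, -6.0647). ∠BFV = 62.2° gives FV at -19.900° from the x-axis; with |FV| = 12.8, V = (2.2102, -10.422). So V.y = -10.422.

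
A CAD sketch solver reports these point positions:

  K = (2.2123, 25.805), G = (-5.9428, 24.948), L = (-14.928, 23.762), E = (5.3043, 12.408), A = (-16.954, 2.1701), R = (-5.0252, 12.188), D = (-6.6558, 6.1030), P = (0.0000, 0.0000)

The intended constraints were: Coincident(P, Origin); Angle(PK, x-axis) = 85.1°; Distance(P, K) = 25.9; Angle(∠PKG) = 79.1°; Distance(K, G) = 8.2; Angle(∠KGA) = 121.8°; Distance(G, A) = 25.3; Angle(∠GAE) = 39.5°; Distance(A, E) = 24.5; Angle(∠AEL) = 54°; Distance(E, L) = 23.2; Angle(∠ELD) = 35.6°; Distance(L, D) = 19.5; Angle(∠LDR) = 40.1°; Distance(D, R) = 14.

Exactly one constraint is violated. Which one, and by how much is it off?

Distance(D, R) = 14 — off by 7.70.

P = (0.00, 0.00) ✓; PK at 85.10° ✓; |PK| = 25.90 ✓; ∠PKG = 79.10° ✓; |KG| = 8.200 ✓; ∠KGA = 121.8° ✓; |GA| = 25.30 ✓; ∠GAE = 39.50° ✓; |AE| = 24.50 ✓; ∠AEL = 54.00° ✓; |EL| = 23.20 ✓; ∠ELD = 35.60° ✓; |LD| = 19.50 ✓; ∠LDR = 40.10° ✓; |DR| = 6.300 ✗.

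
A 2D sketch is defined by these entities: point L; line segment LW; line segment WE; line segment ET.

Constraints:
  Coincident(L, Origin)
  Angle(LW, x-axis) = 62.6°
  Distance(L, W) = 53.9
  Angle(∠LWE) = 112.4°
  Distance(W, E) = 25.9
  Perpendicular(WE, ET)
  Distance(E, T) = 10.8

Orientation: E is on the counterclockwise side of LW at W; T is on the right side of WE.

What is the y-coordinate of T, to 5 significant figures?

74.607

L is at the origin; LW runs at 62.6° with length 53.9, so W = 53.9·(cos 62.6°, sin 62.6°) = (24.805, 47.853). ∠LWE = 112.4°, so WE runs at 62.6° + (180° − 112.4°) = 130.20° from the x-axis; with |WE| = 25.9, E = W + 25.9·(cos 130.20°, sin 130.20°) = (8.0874, 67.636). The perpendicularity gives ET at right angles to WE; with |ET| = 10.8 on the right of WE, T = E + 10.8·(0.76380, 0.64546) = (16.336, 74.607). So T.y = 74.607.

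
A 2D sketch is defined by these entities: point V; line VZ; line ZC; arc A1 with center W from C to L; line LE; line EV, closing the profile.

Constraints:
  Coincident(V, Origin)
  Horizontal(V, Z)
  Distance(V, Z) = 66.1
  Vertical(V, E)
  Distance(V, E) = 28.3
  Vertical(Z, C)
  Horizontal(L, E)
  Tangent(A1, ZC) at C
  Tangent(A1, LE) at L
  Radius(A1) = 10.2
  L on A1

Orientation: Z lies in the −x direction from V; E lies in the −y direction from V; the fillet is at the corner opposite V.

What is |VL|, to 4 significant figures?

62.66

The virtual corner opposite V is at (-66.10, -28.30). A1 meets ZC tangentially, so WC is at right angles to ZC and A1 meets LE tangentially, so WL is at right angles to LE, with radius 10.2, so the center W sits 10.2 in from both sides at W = (-55.90, -18.10). That places the tangent points at C = (-66.10, -18.10) on ZC and L = (-55.90, -28.30) on LE. Then |VL| = |L − V| = 62.66.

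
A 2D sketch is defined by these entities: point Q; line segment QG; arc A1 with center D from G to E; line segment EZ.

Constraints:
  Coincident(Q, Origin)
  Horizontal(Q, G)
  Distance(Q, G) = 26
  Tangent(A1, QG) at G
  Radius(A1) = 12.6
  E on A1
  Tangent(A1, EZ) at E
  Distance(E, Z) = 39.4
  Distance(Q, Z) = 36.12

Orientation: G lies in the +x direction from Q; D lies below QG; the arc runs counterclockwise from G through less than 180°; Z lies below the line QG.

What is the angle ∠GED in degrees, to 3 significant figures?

64.7°

Checks: |DE| = 12.60 ✓; ∠(DE, EZ) = 90.00° ✓; |EZ| = 39.40 ✓; |QZ| = 36.12 ✓.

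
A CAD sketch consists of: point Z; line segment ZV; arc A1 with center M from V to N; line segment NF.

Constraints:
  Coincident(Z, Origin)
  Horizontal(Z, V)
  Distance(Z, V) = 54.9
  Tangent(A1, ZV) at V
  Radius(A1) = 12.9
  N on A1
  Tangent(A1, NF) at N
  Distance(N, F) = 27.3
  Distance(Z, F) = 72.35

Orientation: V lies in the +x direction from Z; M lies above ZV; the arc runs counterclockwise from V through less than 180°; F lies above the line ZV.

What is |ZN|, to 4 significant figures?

69.24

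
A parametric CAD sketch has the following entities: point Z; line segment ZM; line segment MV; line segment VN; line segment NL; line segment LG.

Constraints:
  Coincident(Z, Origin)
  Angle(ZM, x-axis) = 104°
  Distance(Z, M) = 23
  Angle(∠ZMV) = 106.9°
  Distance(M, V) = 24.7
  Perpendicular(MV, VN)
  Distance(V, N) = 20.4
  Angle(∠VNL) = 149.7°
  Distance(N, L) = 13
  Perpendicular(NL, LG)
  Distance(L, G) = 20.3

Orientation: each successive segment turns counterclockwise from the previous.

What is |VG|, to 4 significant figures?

32.21

Z is at the origin; ZM runs at 104.0° with length 23.0, so M = (-5.564, 22.32). ∠ZMV = 106.9° gives MV at 177.1° from the x-axis; with |MV| = 24.7, V = (-30.23, 23.57). The perpendicularity gives VN at right angles to MV, so VN runs at -92.90°; with |VN| = 20.4, N = (-31.26, 3.193). ∠VNL = 149.7° gives NL at -62.60° from the x-axis; with |NL| = 13.0, L = (-25.28, -8.349). The perpendicularity gives LG at right angles to NL, so LG runs at 27.40°; with |LG| = 20.3, G = (-7.259, 0.9930). Then |VG| = |G − V| = 32.21.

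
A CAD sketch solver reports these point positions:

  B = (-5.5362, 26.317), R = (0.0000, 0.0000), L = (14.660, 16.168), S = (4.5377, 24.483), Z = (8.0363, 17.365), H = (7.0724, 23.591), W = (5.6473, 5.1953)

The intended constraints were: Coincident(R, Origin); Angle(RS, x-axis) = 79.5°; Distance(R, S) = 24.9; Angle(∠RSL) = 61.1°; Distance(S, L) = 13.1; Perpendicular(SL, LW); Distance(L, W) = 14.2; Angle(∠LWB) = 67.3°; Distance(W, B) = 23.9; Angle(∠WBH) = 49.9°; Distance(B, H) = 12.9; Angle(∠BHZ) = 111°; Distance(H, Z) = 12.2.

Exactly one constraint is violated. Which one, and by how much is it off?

Distance(H, Z) = 12.2 — off by 5.90.

R = (0.00, 0.00) ✓; RS at 79.50° ✓; |RS| = 24.90 ✓; ∠RSL = 61.10° ✓; |SL| = 13.10 ✓; ∠(SL, LW) = 90.00° ✓; |LW| = 14.20 ✓; ∠LWB = 67.30° ✓; |WB| = 23.90 ✓; ∠WBH = 49.90° ✓; |BH| = 12.90 ✓; ∠BHZ = 111.0° ✓; |HZ| = 6.300 ✗.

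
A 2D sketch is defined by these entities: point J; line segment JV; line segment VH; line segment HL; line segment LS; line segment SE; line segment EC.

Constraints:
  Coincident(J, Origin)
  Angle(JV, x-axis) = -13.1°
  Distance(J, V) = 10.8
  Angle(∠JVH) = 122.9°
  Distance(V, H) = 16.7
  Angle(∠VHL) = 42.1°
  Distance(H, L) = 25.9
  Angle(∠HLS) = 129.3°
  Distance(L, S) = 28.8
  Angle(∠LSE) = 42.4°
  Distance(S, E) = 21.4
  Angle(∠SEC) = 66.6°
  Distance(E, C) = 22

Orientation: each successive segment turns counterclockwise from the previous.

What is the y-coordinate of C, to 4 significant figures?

7.529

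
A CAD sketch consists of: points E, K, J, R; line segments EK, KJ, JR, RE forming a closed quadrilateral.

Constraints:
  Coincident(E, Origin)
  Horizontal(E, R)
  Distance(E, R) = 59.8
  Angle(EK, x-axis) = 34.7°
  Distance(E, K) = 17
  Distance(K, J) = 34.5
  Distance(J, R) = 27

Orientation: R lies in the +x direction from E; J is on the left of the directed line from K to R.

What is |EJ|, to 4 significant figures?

51.26

E is at the origin; ER is horizontal with |ER| = 59.8 and R in +x, so R = (59.8, 0). EK runs at 34.7° with |EK| = 17.0, so K = (13.98, 9.678). J is determined by |KJ| = 34.5 and |JR| = 27.0 together: it lies at the intersection of circle(K, 34.5) and circle(R, 27.0). With |KR| = 46.83, the foot of the radical line on KR is 28.34 from K and the perpendicular offset is √(34.5² − 28.34²) = 19.67. Taking the left-of-KR solution: J = (45.77, 23.07).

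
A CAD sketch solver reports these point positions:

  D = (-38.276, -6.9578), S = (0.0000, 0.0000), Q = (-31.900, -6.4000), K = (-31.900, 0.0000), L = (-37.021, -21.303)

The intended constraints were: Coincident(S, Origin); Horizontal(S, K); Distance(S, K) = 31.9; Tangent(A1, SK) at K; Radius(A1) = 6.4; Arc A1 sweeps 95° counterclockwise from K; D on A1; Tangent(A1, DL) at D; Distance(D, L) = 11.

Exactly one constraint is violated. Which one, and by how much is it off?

Distance(D, L) = 11 — off by 3.40.

S = (0.00, 0.00) ✓; S.y = 0.00, K.y = 0.00 ✓; |SK| = 31.90 ✓; ∠(QK, KS) = 90.00° ✓; |QK| = 6.400 ✓; bearing(Q→D) − bearing(Q→K) = 95.00° ✓; |QD| = 6.400 ✓; ∠(QD, DL) = 90.00° ✓; |DL| = 14.40 ✗.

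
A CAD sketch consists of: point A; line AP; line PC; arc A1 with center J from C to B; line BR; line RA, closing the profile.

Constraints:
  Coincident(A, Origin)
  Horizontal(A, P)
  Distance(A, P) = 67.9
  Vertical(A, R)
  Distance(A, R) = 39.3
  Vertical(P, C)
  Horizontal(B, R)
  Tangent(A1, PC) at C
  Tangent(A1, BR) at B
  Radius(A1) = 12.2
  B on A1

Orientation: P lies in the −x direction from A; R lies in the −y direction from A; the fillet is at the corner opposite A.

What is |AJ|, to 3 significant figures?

61.9

A is at the origin; A and P share the same y with |AP| = 67.9 and P on the −x side, so P = (-67.9, 0.00). AR is vertical with |AR| = 39.3 and R on the −y side, so R = (0.00, -39.3). The virtual corner opposite A is at (-67.9, -39.3). Since A1 is tangent to PC there, JC ⟂ PC and since A1 is tangent to BR there, JB ⟂ BR, with radius 12.2, so the center J sits 12.2 in from both sides at J = (-55.7, -27.1). Then |AJ| = |J − A| = 61.9.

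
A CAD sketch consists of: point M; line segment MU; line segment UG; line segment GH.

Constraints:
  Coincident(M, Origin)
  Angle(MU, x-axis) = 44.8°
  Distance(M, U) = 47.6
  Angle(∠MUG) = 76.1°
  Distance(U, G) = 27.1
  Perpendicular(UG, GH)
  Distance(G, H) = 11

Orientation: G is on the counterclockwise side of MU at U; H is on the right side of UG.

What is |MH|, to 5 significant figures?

59.312

M is at the origin; MU runs at 44.8° with length 47.6, so U = 47.6·(cos 44.8°, sin 44.8°) = (33.776, 33.541). ∠MUG = 76.1°, so UG runs at 44.8° + (180° − 76.1°) = 148.70° from the x-axis; with |UG| = 27.1, G = U + 27.1·(cos 148.70°, sin 148.70°) = (10.620, 47.620). The perpendicularity gives GH at right angles to UG; with |GH| = 11.0 on the right of UG, H = G + 11.0·(0.51952, 0.85446) = (16.334, 57.019). Then |MH| = |H − M| = 59.312.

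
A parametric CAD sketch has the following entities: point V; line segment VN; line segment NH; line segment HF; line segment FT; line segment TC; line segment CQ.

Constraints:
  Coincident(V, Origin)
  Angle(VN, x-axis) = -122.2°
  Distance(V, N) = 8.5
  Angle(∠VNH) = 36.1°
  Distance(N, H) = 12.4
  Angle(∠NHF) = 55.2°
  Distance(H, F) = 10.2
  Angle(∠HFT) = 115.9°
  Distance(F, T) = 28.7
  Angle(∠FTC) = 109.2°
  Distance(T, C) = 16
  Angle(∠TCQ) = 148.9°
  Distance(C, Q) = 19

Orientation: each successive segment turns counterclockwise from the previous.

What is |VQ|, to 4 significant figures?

42.53

V is at the origin; VN runs at -122.2° with length 8.5, so N = (-4.529, -7.193). ∠VNH = 36.1° gives NH at 21.70° from the x-axis; with |NH| = 12.4, H = (6.992, -2.608). ∠NHF = 55.2° gives HF at 146.5° from the x-axis; with |HF| = 10.2, F = (-1.514, 3.022). ∠HFT = 115.9° gives FT at -149.4° from the x-axis; with |FT| = 28.7, T = (-26.22, -11.59). ∠FTC = 109.2° gives TC at -78.60° from the x-axis; with |TC| = 16.0, C = (-23.05, -27.27). ∠TCQ = 148.9° gives CQ at -47.50° from the x-axis; with |CQ| = 19.0, Q = (-10.22, -41.28). Then |VQ| = |Q − V| = 42.53.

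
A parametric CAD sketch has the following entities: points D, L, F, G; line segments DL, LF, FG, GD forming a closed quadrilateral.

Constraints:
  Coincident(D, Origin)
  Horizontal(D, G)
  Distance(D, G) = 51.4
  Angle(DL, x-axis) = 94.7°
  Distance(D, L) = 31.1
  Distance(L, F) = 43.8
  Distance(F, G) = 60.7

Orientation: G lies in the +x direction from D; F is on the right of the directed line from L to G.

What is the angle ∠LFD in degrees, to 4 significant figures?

25.56°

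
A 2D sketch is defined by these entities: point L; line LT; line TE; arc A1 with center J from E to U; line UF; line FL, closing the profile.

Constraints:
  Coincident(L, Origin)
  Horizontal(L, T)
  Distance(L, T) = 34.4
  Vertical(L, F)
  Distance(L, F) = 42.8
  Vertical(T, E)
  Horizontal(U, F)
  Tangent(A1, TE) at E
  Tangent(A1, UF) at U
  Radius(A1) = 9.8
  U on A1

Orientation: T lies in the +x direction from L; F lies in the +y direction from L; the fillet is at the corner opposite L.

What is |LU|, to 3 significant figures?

49.4

L is at the origin; LT is horizontal with |LT| = 34.4 and T on the +x side, so T = (34.4, 0.00). L and F share the same x with |LF| = 42.8 and F on the +y side, so F = (0.00, 42.8). The virtual corner opposite L is at (34.4, 42.8). A1 meets TE tangentially, so JE is at right angles to TE and A1 meets UF tangentially, so JU is at right angles to UF, with radius 9.8, so the center J sits 9.8 in from both sides at J = (24.6, 33.0). That places the tangent points at E = (34.4, 33.0) on TE and U = (24.6, 42.8) on UF. Then |LU| = |U − L| = 49.4.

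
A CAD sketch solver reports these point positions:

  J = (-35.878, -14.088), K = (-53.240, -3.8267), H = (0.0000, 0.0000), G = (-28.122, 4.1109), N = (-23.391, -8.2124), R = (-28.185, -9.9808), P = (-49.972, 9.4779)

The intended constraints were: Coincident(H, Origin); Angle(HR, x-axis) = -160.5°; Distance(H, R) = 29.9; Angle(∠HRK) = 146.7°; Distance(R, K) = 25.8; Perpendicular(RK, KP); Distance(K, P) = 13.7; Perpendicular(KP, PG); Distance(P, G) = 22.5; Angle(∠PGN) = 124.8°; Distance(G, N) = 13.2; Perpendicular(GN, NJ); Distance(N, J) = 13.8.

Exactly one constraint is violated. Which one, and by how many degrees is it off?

Perpendicular(GN, NJ) — off by 4.20°.

H = (0.00, 0.00) ✓; HR at -160.5° ✓; |HR| = 29.90 ✓; ∠HRK = 146.7° ✓; |RK| = 25.80 ✓; ∠(RK, KP) = 90.00° ✓; |KP| = 13.70 ✓; ∠(KP, PG) = 90.00° ✓; |PG| = 22.50 ✓; ∠PGN = 124.8° ✓; |GN| = 13.20 ✓; ∠(GN, NJ) = 85.80° ✗; |NJ| = 13.80 ✓.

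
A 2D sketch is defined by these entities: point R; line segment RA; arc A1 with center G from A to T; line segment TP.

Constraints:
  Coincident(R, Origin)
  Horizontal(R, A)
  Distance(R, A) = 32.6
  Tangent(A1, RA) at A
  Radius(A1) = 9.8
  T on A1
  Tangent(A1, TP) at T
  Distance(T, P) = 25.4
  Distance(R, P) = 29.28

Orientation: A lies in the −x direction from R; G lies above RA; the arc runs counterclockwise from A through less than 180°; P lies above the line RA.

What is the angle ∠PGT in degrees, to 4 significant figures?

68.90°

Checks: ∠(GA, AR) = 90.00° ✓; |GT| = 9.800 ✓; ∠(GT, TP) = 90.00° ✓; |TP| = 25.40 ✓; |RP| = 29.28 ✓.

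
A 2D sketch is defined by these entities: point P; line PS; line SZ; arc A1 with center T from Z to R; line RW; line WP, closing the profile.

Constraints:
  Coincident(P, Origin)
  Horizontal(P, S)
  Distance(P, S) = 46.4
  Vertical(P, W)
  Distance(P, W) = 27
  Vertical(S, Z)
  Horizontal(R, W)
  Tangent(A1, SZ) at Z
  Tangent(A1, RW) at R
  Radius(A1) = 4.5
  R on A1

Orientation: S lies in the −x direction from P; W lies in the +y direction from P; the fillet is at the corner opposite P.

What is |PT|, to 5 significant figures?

47.559

P is at the origin; PS is horizontal with |PS| = 46.4 and S on the −x side, so S = (-46.400, 0.0000). P and W share the same x with |PW| = 27.0 and W on the +y side, so W = (0.0000, 27.000). The virtual corner opposite P is at (-46.400, 27.000). A1 meets SZ tangentially, so TZ is at right angles to SZ and tangency of A1 to RW means the radius TR is perpendicular to RW, with radius 4.5, so the center T sits 4.5 in from both sides at T = (-41.900, 22.500). Then |PT| = |T − P| = 47.559.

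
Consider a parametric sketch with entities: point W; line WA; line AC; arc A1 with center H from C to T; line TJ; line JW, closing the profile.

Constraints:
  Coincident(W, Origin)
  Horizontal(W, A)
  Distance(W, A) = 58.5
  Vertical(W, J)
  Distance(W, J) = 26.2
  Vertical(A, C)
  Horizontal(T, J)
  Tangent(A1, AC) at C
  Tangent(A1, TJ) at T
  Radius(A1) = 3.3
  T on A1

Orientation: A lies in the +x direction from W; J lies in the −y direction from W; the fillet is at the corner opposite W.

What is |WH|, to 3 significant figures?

59.8

W is at the origin; WA is horizontal with |WA| = 58.5 and A on the +x side, so A = (58.5, 0.00). WJ is vertical with |WJ| = 26.2 and J on the −y side, so J = (0.00, -26.2). The virtual corner opposite W is at (58.5, -26.2). Tangency of A1 to AC means the radius HC is perpendicular to AC and tangency of A1 to TJ means the radius HT is perpendicular to TJ, with radius 3.3, so the center H sits 3.3 in from both sides at H = (55.2, -22.9). Then |WH| = |H − W| = 59.8.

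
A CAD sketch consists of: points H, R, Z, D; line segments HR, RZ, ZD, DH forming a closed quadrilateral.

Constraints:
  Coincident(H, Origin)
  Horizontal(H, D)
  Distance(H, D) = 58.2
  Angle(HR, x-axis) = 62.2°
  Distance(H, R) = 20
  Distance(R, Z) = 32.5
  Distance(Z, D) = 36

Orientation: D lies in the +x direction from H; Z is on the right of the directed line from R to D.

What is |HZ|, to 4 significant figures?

26.54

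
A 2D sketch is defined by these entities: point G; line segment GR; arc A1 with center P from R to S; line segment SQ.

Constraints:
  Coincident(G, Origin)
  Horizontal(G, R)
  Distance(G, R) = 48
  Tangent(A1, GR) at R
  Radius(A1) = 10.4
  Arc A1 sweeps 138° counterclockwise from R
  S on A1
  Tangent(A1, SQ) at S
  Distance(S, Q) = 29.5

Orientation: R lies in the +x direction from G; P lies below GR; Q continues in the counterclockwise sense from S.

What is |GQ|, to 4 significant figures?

73.47

On A1, R sits at bearing 90° from P; a 138° counterclockwise sweep puts S at bearing 228°, so S = P + 10.4·(cos 228°, sin 228°) = (41.04, -18.13). Since A1 is tangent to SQ there, PS ⟂ SQ, so SQ runs along (−sin 228°, cos 228°); with |SQ| = 29.5, Q = (62.96, -37.87). Then |GQ| = |Q − G| = 73.47.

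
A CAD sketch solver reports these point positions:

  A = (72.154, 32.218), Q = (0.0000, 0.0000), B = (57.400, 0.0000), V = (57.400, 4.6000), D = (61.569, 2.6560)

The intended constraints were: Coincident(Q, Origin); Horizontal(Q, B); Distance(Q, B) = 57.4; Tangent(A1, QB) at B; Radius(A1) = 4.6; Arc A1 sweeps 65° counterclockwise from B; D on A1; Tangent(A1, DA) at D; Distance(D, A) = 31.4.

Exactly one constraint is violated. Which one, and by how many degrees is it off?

Tangent(A1, DA) at D — off by 5.30°.

Q = (0.00, 0.00) ✓; Q.y = 0.00, B.y = 0.00 ✓; |QB| = 57.40 ✓; ∠(VB, BQ) = 90.00° ✓; |VB| = 4.600 ✓; bearing(V→D) − bearing(V→B) = 65.00° ✓; |VD| = 4.600 ✓; ∠(VD, DA) = 84.70° ✗; |DA| = 31.40 ✓.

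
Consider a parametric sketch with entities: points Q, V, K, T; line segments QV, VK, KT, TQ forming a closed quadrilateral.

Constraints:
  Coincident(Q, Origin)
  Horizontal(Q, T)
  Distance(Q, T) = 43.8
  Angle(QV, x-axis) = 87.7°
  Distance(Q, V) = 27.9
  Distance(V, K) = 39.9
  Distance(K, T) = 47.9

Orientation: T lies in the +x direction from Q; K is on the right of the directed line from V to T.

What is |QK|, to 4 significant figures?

12.13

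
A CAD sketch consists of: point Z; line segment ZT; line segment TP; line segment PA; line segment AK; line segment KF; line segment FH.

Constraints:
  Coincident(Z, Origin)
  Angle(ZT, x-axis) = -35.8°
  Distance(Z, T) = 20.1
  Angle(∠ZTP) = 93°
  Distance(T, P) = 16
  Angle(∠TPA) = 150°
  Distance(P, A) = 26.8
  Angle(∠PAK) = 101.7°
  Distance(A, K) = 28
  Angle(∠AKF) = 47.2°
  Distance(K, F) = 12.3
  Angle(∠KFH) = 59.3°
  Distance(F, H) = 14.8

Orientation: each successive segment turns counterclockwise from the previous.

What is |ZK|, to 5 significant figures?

37.240

∠TPA = 150.0° gives PA at 81.200° from the x-axis; with |PA| = 26.8, A = (30.428, 27.196). ∠PAK = 101.7° gives AK at 159.50° from the x-axis; with |AK| = 28.0, K = (4.2012, 37.002). Then |ZK| = |K − Z| = 37.240.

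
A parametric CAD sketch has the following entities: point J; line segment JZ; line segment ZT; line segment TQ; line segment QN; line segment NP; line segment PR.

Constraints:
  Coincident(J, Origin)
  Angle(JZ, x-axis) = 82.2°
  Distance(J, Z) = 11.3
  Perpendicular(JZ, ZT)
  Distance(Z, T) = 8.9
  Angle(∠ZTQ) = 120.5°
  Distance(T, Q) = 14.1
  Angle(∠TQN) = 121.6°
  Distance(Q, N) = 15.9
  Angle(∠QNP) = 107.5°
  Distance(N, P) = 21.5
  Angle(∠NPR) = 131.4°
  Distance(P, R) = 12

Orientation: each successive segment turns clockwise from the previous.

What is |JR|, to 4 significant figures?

18.73

J is at the origin; JZ runs at 82.2° with length 11.3, so Z = (1.534, 11.20). JZ ⟂ ZT, so ZT runs at -7.800°; with |ZT| = 8.9, T = (10.35, 9.988). ∠ZTQ = 120.5° gives TQ at -67.30° from the x-axis; with |TQ| = 14.1, Q = (15.79, -3.020). ∠TQN = 121.6° gives QN at -125.7° from the x-axis; with |QN| = 15.9, N = (6.514, -15.93). ∠QNP = 107.5° gives NP at 161.8° from the x-axis; with |NP| = 21.5, P = (-13.91, -9.217). ∠NPR = 131.4° gives PR at 113.2° from the x-axis; with |PR| = 12.0, R = (-18.64, 1.812). Then |JR| = |R − J| = 18.73.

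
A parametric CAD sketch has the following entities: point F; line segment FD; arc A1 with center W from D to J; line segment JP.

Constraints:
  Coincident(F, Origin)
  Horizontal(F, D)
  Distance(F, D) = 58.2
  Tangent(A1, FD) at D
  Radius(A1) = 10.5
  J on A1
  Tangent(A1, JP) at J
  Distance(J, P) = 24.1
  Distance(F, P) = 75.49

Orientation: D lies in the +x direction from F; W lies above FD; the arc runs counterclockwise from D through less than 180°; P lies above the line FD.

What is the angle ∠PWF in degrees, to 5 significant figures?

119.06°

F is at the origin; FD is horizontal with |FD| = 58.2 and D on the +x side, so D = (58.200, 0.0000). A1 meets FD tangentially, so WD is at right angles to FD, so W = D + (0, 10.5) = (58.200, 10.500). Since WJ ⟂ JP (tangency), |WP| = √(10.5² + 24.1²) = 26.288 regardless of where J sits on A1. So P lies on both circle(F, 75.49) and circle(W, 26.288); the above-FD intersection is P = (66.685, 35.381). J is the foot of the tangent from P: J = (68.665, 11.362).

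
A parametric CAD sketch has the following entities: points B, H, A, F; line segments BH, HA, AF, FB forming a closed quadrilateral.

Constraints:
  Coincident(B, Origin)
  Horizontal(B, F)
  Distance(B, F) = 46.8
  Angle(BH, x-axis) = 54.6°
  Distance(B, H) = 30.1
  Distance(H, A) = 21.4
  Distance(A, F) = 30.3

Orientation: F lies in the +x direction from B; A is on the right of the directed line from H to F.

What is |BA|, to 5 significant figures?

16.959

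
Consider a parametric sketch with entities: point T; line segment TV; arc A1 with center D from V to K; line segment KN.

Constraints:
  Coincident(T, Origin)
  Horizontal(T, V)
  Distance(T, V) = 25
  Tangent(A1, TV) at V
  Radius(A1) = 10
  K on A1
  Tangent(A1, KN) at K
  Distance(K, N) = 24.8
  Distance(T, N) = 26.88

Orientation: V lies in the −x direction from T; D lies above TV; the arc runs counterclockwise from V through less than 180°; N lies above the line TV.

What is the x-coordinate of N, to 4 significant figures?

-4.019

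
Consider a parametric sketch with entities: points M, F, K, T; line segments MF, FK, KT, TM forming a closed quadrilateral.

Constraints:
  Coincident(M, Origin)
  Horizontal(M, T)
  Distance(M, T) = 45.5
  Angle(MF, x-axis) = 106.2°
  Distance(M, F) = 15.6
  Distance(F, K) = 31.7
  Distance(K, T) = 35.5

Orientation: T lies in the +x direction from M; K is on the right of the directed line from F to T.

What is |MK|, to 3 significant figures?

17.1

Checks: |FK| = 31.70 ✓; |KT| = 35.50 ✓.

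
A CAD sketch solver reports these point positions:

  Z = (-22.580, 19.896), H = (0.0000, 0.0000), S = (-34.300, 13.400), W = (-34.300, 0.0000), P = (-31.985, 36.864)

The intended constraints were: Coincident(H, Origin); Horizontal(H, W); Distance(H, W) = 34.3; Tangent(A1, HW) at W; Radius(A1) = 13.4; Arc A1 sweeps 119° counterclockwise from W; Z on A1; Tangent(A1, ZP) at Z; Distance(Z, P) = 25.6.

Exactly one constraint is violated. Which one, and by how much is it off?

Distance(Z, P) = 25.6 — off by 6.20.

H = (0.00, 0.00) ✓; H.y = 0.00, W.y = 0.00 ✓; |HW| = 34.30 ✓; ∠(SW, WH) = 90.00° ✓; |SW| = 13.40 ✓; bearing(S→Z) − bearing(S→W) = 119.0° ✓; |SZ| = 13.40 ✓; ∠(SZ, ZP) = 90.00° ✓; |ZP| = 19.40 ✗.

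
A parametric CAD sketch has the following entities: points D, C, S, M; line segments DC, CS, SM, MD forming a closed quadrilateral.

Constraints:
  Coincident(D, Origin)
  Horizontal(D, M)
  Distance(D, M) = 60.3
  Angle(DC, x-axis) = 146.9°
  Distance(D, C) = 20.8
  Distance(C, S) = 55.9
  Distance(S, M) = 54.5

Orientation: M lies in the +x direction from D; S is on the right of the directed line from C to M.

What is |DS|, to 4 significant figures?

36.89

Checks: |CS| = 55.90 ✓; |SM| = 54.50 ✓.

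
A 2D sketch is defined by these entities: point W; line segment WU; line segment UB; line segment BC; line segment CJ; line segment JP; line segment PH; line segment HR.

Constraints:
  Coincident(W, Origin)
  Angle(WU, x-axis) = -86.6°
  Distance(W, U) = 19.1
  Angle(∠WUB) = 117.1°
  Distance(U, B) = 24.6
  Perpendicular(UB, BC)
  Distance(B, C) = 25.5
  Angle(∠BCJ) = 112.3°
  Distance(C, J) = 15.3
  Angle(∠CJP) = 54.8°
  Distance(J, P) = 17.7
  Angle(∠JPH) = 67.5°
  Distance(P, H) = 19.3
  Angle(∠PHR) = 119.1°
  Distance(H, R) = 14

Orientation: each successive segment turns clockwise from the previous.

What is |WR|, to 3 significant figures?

43.4

∠JPH = 67.5° gives PH at 175° from the x-axis; with |PH| = 19.3, H = (-37.6, -12.6). ∠PHR = 119.1° gives HR at 114° from the x-axis; with |HR| = 14.0, R = (-43.4, 0.153). Then |WR| = |R − W| = 43.4.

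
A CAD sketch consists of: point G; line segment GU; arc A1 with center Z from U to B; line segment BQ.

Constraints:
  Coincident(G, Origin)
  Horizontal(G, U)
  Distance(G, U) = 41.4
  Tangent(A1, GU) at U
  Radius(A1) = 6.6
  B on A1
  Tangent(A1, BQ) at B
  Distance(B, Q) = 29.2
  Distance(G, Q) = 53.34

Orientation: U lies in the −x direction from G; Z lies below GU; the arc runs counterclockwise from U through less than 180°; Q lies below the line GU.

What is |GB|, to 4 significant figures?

48.46

Checks: |ZB| = 6.600 ✓; ∠(ZB, BQ) = 90.00° ✓; |BQ| = 29.20 ✓; |GQ| = 53.34 ✓.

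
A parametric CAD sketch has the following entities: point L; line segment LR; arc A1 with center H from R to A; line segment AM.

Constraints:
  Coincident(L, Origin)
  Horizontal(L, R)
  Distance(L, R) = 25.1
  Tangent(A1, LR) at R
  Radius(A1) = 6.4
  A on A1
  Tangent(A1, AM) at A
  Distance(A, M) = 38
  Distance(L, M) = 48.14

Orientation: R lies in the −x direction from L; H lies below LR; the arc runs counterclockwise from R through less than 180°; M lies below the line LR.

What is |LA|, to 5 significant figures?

32.284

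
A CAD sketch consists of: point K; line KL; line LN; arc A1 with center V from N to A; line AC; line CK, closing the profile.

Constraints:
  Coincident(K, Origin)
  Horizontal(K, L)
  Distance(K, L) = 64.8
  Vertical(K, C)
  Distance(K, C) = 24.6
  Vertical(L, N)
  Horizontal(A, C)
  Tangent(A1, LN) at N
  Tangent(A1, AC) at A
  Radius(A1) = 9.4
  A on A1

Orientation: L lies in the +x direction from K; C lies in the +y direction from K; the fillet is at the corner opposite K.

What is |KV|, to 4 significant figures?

57.45

K and C share the same x with |KC| = 24.6 and C on the +y side, so C = (0.000, 24.60). The virtual corner opposite K is at (64.80, 24.60). A1 meets LN tangentially, so VN is at right angles to LN and the tangent condition forces VA to be normal to AC, with radius 9.4, so the center V sits 9.4 in from both sides at V = (55.40, 15.20). Then |KV| = |V − K| = 57.45.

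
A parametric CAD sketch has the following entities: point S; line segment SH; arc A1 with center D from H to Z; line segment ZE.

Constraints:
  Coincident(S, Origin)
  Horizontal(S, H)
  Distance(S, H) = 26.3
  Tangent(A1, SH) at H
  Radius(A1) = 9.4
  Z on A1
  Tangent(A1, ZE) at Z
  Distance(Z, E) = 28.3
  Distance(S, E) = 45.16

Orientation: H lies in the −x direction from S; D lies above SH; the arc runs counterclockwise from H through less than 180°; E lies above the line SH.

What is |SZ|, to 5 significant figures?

20.478

Checks: |DZ| = 9.400 ✓; ∠(DZ, ZE) = 90.00° ✓; |ZE| = 28.30 ✓; |SE| = 45.16 ✓.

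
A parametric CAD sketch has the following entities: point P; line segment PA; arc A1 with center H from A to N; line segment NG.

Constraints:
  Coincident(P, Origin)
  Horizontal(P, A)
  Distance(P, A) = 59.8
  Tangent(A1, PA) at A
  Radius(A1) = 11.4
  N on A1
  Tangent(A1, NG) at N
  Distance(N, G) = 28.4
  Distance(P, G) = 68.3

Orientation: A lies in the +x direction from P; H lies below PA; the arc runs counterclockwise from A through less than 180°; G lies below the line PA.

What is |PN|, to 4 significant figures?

50.51

Checks: |HN| = 11.40 ✓; ∠(HN, NG) = 90.00° ✓; |NG| = 28.40 ✓; |PG| = 68.30 ✓.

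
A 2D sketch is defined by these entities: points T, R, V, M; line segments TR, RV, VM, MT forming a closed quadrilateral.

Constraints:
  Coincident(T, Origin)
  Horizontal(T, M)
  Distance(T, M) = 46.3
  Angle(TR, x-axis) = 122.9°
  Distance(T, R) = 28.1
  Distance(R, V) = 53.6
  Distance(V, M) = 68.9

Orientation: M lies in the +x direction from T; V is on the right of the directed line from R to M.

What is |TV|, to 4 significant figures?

33.87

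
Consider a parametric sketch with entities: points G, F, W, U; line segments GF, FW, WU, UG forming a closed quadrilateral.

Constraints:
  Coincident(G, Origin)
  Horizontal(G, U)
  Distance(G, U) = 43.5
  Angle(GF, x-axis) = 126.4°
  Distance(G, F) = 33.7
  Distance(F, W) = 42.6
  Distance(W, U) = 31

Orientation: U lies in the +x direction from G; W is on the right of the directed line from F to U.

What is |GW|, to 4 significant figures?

12.51

Checks: |FW| = 42.60 ✓; |WU| = 31.00 ✓.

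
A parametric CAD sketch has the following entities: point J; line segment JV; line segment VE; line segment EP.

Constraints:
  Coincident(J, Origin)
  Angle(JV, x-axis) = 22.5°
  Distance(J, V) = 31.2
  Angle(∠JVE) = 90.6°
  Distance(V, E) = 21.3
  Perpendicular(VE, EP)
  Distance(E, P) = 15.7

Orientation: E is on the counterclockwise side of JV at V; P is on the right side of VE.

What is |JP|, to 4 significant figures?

51.64

J is at the origin; JV runs at 22.5° with length 31.2, so V = 31.2·(cos 22.5°, sin 22.5°) = (28.83, 11.94). ∠JVE = 90.6°, so VE runs at 22.5° + (180° − 90.6°) = 111.9° from the x-axis; with |VE| = 21.3, E = V + 21.3·(cos 111.9°, sin 111.9°) = (20.88, 31.70). The perpendicularity gives EP at right angles to VE; with |EP| = 15.7 on the right of VE, P = E + 15.7·(0.9278, 0.3730) = (35.45, 37.56). Then |JP| = |P − J| = 51.64.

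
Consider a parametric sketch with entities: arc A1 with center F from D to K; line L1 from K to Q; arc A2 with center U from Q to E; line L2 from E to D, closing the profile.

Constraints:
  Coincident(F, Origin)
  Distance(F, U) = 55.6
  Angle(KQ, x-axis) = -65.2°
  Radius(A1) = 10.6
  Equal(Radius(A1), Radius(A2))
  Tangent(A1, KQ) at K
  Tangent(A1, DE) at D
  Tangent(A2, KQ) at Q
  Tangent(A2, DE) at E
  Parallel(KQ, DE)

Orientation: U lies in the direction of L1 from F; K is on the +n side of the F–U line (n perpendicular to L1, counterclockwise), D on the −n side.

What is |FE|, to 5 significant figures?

56.601

Tangency of A1 to both parallel lines with radius 10.6 puts K and D at F ± 10.6·n: K = (9.6224, 4.4462), D = (-9.6224, -4.4462). Equal radii place Q and E the same way about U: Q = U + 10.6·n = (32.944, -46.026), E = U − 10.6·n = (13.699, -54.919). Then |FE| = |E − F| = 56.601.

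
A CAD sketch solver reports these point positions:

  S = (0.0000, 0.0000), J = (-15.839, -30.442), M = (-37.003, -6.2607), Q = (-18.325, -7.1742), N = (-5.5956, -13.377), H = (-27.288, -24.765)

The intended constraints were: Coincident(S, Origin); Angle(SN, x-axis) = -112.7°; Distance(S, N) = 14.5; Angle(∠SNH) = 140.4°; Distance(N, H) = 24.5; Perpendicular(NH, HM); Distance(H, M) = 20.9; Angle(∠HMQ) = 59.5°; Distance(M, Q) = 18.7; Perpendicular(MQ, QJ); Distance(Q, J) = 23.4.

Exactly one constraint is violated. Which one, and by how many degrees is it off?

Perpendicular(MQ, QJ) — off by 8.90°.

S = (0.00, 0.00) ✓; SN at -112.7° ✓; |SN| = 14.50 ✓; ∠SNH = 140.4° ✓; |NH| = 24.50 ✓; ∠(NH, HM) = 90.00° ✓; |HM| = 20.90 ✓; ∠HMQ = 59.50° ✓; |MQ| = 18.70 ✓; ∠(MQ, QJ) = 81.10° ✗; |QJ| = 23.40 ✓.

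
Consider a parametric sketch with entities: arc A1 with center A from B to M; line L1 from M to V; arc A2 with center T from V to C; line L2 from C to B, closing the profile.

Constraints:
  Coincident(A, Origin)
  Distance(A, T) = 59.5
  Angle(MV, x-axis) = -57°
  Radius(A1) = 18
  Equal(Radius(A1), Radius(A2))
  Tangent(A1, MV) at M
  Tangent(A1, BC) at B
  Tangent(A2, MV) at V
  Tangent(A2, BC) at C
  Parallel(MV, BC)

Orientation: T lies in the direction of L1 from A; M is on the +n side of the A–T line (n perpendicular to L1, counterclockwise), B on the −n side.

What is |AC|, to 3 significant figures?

62.2

The slot axis is L1's direction at -57.0°, so u = (cos -57.0°, sin -57.0°) = (0.545, -0.839) and n = (−sin -57.0°, cos -57.0°) = (0.839, 0.545). A is at the origin and T lies 59.5 along u from A, so T = 59.5·u = (32.4, -49.9). Tangency of A1 to both parallel lines with radius 18.0 puts M and B at A ± 18.0·n: M = (15.1, 9.80), B = (-15.1, -9.80). Equal radii place V and C the same way about T: V = T + 18.0·n = (47.5, -40.1), C = T − 18.0·n = (17.3, -59.7). Then |AC| = |C − A| = 62.2.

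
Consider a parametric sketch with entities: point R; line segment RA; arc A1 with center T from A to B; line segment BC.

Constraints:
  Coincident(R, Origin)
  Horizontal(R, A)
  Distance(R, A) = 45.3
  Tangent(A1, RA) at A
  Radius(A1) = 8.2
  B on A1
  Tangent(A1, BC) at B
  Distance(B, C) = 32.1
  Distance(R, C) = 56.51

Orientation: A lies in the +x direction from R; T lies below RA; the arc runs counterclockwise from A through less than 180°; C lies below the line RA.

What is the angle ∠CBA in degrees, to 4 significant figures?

133.2°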